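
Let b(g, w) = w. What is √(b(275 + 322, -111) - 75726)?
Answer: I*√75837 ≈ 275.39*I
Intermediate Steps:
√(b(275 + 322, -111) - 75726) = √(-111 - 75726) = √(-75837) = I*√75837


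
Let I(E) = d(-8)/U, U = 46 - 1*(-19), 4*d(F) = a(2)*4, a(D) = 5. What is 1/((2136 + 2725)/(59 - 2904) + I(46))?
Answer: -36985/60348 ≈ -0.61286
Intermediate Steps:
d(F) = 5 (d(F) = (5*4)/4 = (¼)*20 = 5)
U = 65 (U = 46 + 19 = 65)
I(E) = 1/13 (I(E) = 5/65 = 5*(1/65) = 1/13)
1/((2136 + 2725)/(59 - 2904) + I(46)) = 1/((2136 + 2725)/(59 - 2904) + 1/13) = 1/(4861/(-2845) + 1/13) = 1/(4861*(-1/2845) + 1/13) = 1/(-4861/2845 + 1/13) = 1/(-60348/36985) = -36985/60348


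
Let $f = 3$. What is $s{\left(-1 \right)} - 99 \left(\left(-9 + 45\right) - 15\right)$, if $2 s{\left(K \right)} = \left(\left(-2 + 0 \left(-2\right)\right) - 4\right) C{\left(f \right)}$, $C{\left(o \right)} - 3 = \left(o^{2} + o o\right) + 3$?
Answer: $-2151$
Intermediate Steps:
$C{\left(o \right)} = 6 + 2 o^{2}$ ($C{\left(o \right)} = 3 + \left(\left(o^{2} + o o\right) + 3\right) = 3 + \left(\left(o^{2} + o^{2}\right) + 3\right) = 3 + \left(2 o^{2} + 3\right) = 3 + \left(3 + 2 o^{2}\right) = 6 + 2 o^{2}$)
$s{\left(K \right)} = -72$ ($s{\left(K \right)} = \frac{\left(\left(-2 + 0 \left(-2\right)\right) - 4\right) \left(6 + 2 \cdot 3^{2}\right)}{2} = \frac{\left(\left(-2 + 0\right) - 4\right) \left(6 + 2 \cdot 9\right)}{2} = \frac{\left(-2 - 4\right) \left(6 + 18\right)}{2} = \frac{\left(-6\right) 24}{2} = \frac{1}{2} \left(-144\right) = -72$)
$s{\left(-1 \right)} - 99 \left(\left(-9 + 45\right) - 15\right) = -72 - 99 \left(\left(-9 + 45\right) - 15\right) = -72 - 99 \left(36 - 15\right) = -72 - 2079 = -2151$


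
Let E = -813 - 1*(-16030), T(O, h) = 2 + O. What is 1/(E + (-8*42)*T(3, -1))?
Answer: 1/13537 ≈ 7.3872e-5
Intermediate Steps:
E = 15217 (E = -813 + 16030 = 15217)
1/(E + (-8*42)*T(3, -1)) = 1/(15217 + (-8*42)*(2 + 3)) = 1/(15217 - 336*5) = 1/(15217 - 1680) = 1/13537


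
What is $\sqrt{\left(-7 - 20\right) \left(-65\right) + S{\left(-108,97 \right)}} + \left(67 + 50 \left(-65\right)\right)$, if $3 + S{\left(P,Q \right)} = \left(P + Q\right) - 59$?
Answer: $-3183 + 29 \sqrt{2} \approx -3142.0$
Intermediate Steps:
$S{\left(P,Q \right)} = -62 + P + Q$ ($S{\left(P,Q \right)} = -3 - \left(59 - P - Q\right) = -3 + \left(-59 + P + Q\right) = -62 + P + Q$)
$\sqrt{\left(-7 - 20\right) \left(-65\right) + S{\left(-108,97 \right)}} + \left(67 + 50 \left(-65\right)\right) = \sqrt{\left(-7 - 20\right) \left(-65\right) - 73} + \left(67 + 50 \left(-65\right)\right) = \sqrt{\left(-27\right) \left(-65\right) - 73} + \left(67 - 3250\right) = \sqrt{1755 - 73} - 3183 = \sqrt{1682} - 3183 = 29 \sqrt{2} - 3183 = -3183 + 29 \sqrt{2}$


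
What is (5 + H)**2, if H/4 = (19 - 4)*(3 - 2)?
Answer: 4225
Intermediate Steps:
H = 60 (H = 4*((19 - 4)*(3 - 2)) = 4*(15*1) = 4*15 = 60)
(5 + H)**2 = (5 + 60)**2 = 65**2 = 4225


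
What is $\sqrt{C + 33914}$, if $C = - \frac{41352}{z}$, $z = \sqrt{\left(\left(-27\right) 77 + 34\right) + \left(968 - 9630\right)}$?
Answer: $\frac{\sqrt{431988426554 + 49195096 i \sqrt{10707}}}{3569} \approx 184.16 + 1.085 i$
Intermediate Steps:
$z = i \sqrt{10707}$ ($z = \sqrt{\left(-2079 + 34\right) - 8662} = \sqrt{-2045 - 8662} = \sqrt{-10707} = i \sqrt{10707} \approx 103.47 i$)
$C = \frac{13784 i \sqrt{10707}}{3569}$ ($C = - \frac{41352}{i \sqrt{10707}} = - 41352 \left(- \frac{i \sqrt{10707}}{10707}\right) = \frac{13784 i \sqrt{10707}}{3569} \approx 399.63 i$)
$\sqrt{C + 33914} = \sqrt{\frac{13784 i \sqrt{10707}}{3569} + 33914} = \sqrt{33914 + \frac{13784 i \sqrt{10707}}{3569}}$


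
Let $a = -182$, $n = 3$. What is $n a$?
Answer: $-546$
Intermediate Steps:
$n a = 3 \left(-182\right) = -546$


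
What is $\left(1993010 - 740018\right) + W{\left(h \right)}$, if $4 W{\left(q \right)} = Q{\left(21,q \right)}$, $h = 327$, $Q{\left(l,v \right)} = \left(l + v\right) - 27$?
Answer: $\frac{5012289}{4} \approx 1.2531 \cdot 10^{6}$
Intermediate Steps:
$Q{\left(l,v \right)} = -27 + l + v$
$W{\left(q \right)} = - \frac{3}{2} + \frac{q}{4}$ ($W{\left(q \right)} = \frac{-27 + 21 + q}{4} = \frac{-6 + q}{4} = - \frac{3}{2} + \frac{q}{4}$)
$\left(1993010 - 740018\right) + W{\left(h \right)} = \left(1993010 - 740018\right) + \left(- \frac{3}{2} + \frac{1}{4} \cdot 327\right) = 1252992 + \left(- \frac{3}{2} + \frac{327}{4}\right) = 1252992 + \frac{321}{4} = \frac{5012289}{4}$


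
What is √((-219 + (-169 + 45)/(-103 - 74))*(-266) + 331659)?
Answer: √12209746209/177 ≈ 624.28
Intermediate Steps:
√((-219 + (-169 + 45)/(-103 - 74))*(-266) + 331659) = √((-219 - 124/(-177))*(-266) + 331659) = √((-219 - 124*(-1/177))*(-266) + 331659) = √((-219 + 124/177)*(-266) + 331659) = √(-38639/177*(-266) + 331659) = √(10277974/177 + 331659) = √(68981617/177) = √12209746209/177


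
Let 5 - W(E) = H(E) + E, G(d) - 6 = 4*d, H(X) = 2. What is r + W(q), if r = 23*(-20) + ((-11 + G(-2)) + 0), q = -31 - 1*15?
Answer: -424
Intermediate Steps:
q = -46 (q = -31 - 15 = -46)
G(d) = 6 + 4*d
W(E) = 3 - E (W(E) = 5 - (2 + E) = 5 + (-2 - E) = 3 - E)
r = -473 (r = 23*(-20) + ((-11 + (6 + 4*(-2))) + 0) = -460 + ((-11 + (6 - 8)) + 0) = -460 + ((-11 - 2) + 0) = -460 + (-13 + 0) = -460 - 13 = -473)
r + W(q) = -473 + (3 - 1*(-46)) = -473 + (3 + 46) = -473 + 49 = -424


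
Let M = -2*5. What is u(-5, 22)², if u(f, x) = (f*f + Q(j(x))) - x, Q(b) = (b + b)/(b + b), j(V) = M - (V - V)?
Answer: 16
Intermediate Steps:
M = -10
j(V) = -10 (j(V) = -10 - (V - V) = -10 - 1*0 = -10 + 0 = -10)
Q(b) = 1 (Q(b) = (2*b)/((2*b)) = (2*b)*(1/(2*b)) = 1)
u(f, x) = 1 + f² - x (u(f, x) = (f*f + 1) - x = (f² + 1) - x = (1 + f²) - x = 1 + f² - x)
u(-5, 22)² = (1 + (-5)² - 1*22)² = (1 + 25 - 22)² = 4² = 16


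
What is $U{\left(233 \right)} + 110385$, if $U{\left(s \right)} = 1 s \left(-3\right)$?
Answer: $109686$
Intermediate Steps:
$U{\left(s \right)} = - 3 s$ ($U{\left(s \right)} = s \left(-3\right) = - 3 s$)
$U{\left(233 \right)} + 110385 = \left(-3\right) 233 + 110385 = -699 + 110385 = 109686$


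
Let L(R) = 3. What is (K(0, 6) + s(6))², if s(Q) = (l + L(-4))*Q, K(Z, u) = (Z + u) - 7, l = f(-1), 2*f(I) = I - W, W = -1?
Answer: 289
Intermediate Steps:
f(I) = ½ + I/2 (f(I) = (I - 1*(-1))/2 = (I + 1)/2 = (1 + I)/2 = ½ + I/2)
l = 0 (l = ½ + (½)*(-1) = ½ - ½ = 0)
K(Z, u) = -7 + Z + u
s(Q) = 3*Q (s(Q) = (0 + 3)*Q = 3*Q)
(K(0, 6) + s(6))² = ((-7 + 0 + 6) + 3*6)² = (-1 + 18)² = 17² = 289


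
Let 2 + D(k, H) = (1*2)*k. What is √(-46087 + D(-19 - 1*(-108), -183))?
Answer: I*√45911 ≈ 214.27*I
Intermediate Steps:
D(k, H) = -2 + 2*k (D(k, H) = -2 + (1*2)*k = -2 + 2*k)
√(-46087 + D(-19 - 1*(-108), -183)) = √(-46087 + (-2 + 2*(-19 - 1*(-108)))) = √(-46087 + (-2 + 2*(-19 + 108))) = √(-46087 + (-2 + 2*89)) = √(-46087 + (-2 + 178)) = √(-46087 + 176) = √(-45911) = I*√45911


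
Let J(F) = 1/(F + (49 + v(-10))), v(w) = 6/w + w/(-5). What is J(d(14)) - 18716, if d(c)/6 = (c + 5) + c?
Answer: -23245267/1242 ≈ -18716.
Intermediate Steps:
v(w) = 6/w - w/5 (v(w) = 6/w + w*(-⅕) = 6/w - w/5)
d(c) = 30 + 12*c (d(c) = 6*((c + 5) + c) = 6*((5 + c) + c) = 6*(5 + 2*c) = 30 + 12*c)
J(F) = 1/(252/5 + F) (J(F) = 1/(F + (49 + (6/(-10) - ⅕*(-10)))) = 1/(F + (49 + (6*(-⅒) + 2))) = 1/(F + (49 + (-⅗ + 2))) = 1/(F + (49 + 7/5)) = 1/(F + 252/5) = 1/(252/5 + F))
J(d(14)) - 18716 = 5/(252 + 5*(30 + 12*14)) - 18716 = 5/(252 + 5*(30 + 168)) - 18716 = 5/(252 + 5*198) - 18716 = 5/(252 + 990) - 18716 = 5/1242 - 18716 = -23245267/1242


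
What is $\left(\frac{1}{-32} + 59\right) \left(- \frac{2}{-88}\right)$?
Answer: $\frac{1887}{1408} \approx 1.3402$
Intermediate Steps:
$\left(\frac{1}{-32} + 59\right) \left(- \frac{2}{-88}\right) = \left(- \frac{1}{32} + 59\right) \left(\left(-2\right) \left(- \frac{1}{88}\right)\right) = \frac{1887}{32} \cdot \frac{1}{44} = \frac{1887}{1408}$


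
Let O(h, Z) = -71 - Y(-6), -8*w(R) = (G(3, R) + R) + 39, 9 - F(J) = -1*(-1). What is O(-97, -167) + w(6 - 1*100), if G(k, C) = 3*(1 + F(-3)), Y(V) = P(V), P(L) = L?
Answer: -123/2 ≈ -61.500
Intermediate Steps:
F(J) = 8 (F(J) = 9 - (-1)*(-1) = 9 - 1*1 = 9 - 1 = 8)
Y(V) = V
G(k, C) = 27 (G(k, C) = 3*(1 + 8) = 3*9 = 27)
w(R) = -33/4 - R/8 (w(R) = -((27 + R) + 39)/8 = -(66 + R)/8 = -33/4 - R/8)
O(h, Z) = -65 (O(h, Z) = -71 - 1*(-6) = -71 + 6 = -65)
O(-97, -167) + w(6 - 1*100) = -65 + (-33/4 - (6 - 1*100)/8) = -65 + (-33/4 - (6 - 100)/8) = -65 + (-33/4 - ⅛*(-94)) = -65 + (-33/4 + 47/4) = -65 + 7/2 = -123/2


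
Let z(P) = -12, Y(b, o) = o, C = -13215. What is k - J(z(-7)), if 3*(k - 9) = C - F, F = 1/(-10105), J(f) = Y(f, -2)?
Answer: -133204109/30315 ≈ -4394.0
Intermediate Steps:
J(f) = -2
F = -1/10105 ≈ -9.8961e-5
k = -133264739/30315 (k = 9 + (-13215 - 1*(-1/10105))/3 = 9 + (-13215 + 1/10105)/3 = 9 + (1/3)*(-133537574/10105) = 9 - 133537574/30315 = -133264739/30315 ≈ -4396.0)
k - J(z(-7)) = -133264739/30315 - 1*(-2) = -133264739/30315 + 2 = -133204109/30315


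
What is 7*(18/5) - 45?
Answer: -99/5 ≈ -19.800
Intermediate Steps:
7*(18/5) - 45 = 126/5 - 45 = -99/5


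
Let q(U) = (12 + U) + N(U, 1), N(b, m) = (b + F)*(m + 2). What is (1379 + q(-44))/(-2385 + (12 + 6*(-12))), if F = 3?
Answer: -408/815 ≈ -0.50061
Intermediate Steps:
N(b, m) = (2 + m)*(3 + b) (N(b, m) = (b + 3)*(m + 2) = (3 + b)*(2 + m) = (2 + m)*(3 + b))
q(U) = 21 + 4*U (q(U) = (12 + U) + (6 + 2*U + 3*1 + U*1) = (12 + U) + (6 + 2*U + 3 + U) = (12 + U) + (9 + 3*U) = 21 + 4*U)
(1379 + q(-44))/(-2385 + (12 + 6*(-12))) = (1379 + (21 + 4*(-44)))/(-2385 + (12 + 6*(-12))) = (1379 + (21 - 176))/(-2385 + (12 - 72)) = (1379 - 155)/(-2385 - 60) = 1224/(-2445) = 1224*(-1/2445) = -408/815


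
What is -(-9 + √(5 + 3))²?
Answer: -89 + 36*√2 ≈ -38.088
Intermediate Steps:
-(-9 + √(5 + 3))² = -(-9 + √8)² = -(-9 + 2*√2)²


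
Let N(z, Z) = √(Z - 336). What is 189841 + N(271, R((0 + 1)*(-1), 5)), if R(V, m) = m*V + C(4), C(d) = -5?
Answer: 189841 + I*√346 ≈ 1.8984e+5 + 18.601*I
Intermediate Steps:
R(V, m) = -5 + V*m (R(V, m) = m*V - 5 = V*m - 5 = -5 + V*m)
N(z, Z) = √(-336 + Z)
189841 + N(271, R((0 + 1)*(-1), 5)) = 189841 + √(-336 + (-5 + ((0 + 1)*(-1))*5)) = 189841 + √(-336 + (-5 + (1*(-1))*5)) = 189841 + √(-336 + (-5 - 1*5)) = 189841 + √(-336 + (-5 - 5)) = 189841 + √(-336 - 10) = 189841 + √(-346) = 189841 + I*√346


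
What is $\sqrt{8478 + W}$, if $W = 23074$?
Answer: $8 \sqrt{493} \approx 177.63$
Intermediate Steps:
$\sqrt{8478 + W} = \sqrt{8478 + 23074} = \sqrt{31552} = 8 \sqrt{493}$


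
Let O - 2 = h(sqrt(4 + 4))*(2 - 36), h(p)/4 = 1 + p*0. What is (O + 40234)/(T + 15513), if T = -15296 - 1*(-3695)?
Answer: 10025/978 ≈ 10.251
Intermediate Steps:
T = -11601 (T = -15296 + 3695 = -11601)
h(p) = 4 (h(p) = 4*(1 + p*0) = 4*(1 + 0) = 4*1 = 4)
O = -134 (O = 2 + 4*(2 - 36) = 2 + 4*(-34) = 2 - 136 = -134)
(O + 40234)/(T + 15513) = (-134 + 40234)/(-11601 + 15513) = 40100/3912 = 40100*(1/3912) = 10025/978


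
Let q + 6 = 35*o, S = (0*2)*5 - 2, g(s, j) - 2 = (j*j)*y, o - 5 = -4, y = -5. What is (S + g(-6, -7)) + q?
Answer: -216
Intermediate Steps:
o = 1 (o = 5 - 4 = 1)
g(s, j) = 2 - 5*j**2 (g(s, j) = 2 + (j*j)*(-5) = 2 + j**2*(-5) = 2 - 5*j**2)
S = -2 (S = 0*5 - 2 = 0 - 2 = -2)
q = 29 (q = -6 + 35*1 = -6 + 35 = 29)
(S + g(-6, -7)) + q = (-2 + (2 - 5*(-7)**2)) + 29 = (-2 + (2 - 5*49)) + 29 = (-2 + (2 - 245)) + 29 = (-2 - 243) + 29 = -245 + 29 = -216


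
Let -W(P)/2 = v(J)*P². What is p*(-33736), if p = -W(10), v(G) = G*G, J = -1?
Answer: -6747200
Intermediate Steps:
v(G) = G²
W(P) = -2*P² (W(P) = -2*(-1)²*P² = -2*P²)
p = 200 (p = -(-2)*10² = -(-2)*100 = -1*(-200) = 200)
p*(-33736) = 200*(-33736) = -6747200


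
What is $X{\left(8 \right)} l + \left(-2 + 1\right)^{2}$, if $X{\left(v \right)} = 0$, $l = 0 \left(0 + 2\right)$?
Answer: $1$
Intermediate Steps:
$l = 0$ ($l = 0 \cdot 2 = 0$)
$X{\left(8 \right)} l + \left(-2 + 1\right)^{2} = 0 \cdot 0 + \left(-2 + 1\right)^{2} = 0 + \left(-1\right)^{2} = 0 + 1 = 1$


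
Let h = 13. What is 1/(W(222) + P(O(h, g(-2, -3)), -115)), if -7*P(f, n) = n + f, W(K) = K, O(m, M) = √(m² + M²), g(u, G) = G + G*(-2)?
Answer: 11683/2785383 + 7*√178/2785383 ≈ 0.0042279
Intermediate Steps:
g(u, G) = -G (g(u, G) = G - 2*G = -G)
O(m, M) = √(M² + m²)
P(f, n) = -f/7 - n/7 (P(f, n) = -(n + f)/7 = -(f + n)/7 = -f/7 - n/7)
1/(W(222) + P(O(h, g(-2, -3)), -115)) = 1/(222 + (-√((-1*(-3))² + 13²)/7 - ⅐*(-115))) = 1/(222 + (-√(3² + 169)/7 + 115/7)) = 1/(222 + (-√(9 + 169)/7 + 115/7)) = 1/(222 + (-√178/7 + 115/7)) = 1/(222 + (115/7 - √178/7)) = 1/(1669/7 - √178/7)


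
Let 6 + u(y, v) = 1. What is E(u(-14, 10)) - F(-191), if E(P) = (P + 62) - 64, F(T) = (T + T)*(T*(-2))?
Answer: 145917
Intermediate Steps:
F(T) = -4*T**2 (F(T) = (2*T)*(-2*T) = -4*T**2)
u(y, v) = -5 (u(y, v) = -6 + 1 = -5)
E(P) = -2 + P (E(P) = (62 + P) - 64 = -2 + P)
E(u(-14, 10)) - F(-191) = (-2 - 5) - (-4)*(-191)**2 = -7 - (-4)*36481 = -7 - 1*(-145924) = -7 + 145924 = 145917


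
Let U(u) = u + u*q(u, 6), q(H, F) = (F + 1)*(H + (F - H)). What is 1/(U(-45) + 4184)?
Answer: 1/2249 ≈ 0.00044464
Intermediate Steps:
q(H, F) = F*(1 + F) (q(H, F) = (1 + F)*F = F*(1 + F))
U(u) = 43*u (U(u) = u + u*(6*(1 + 6)) = u + u*(6*7) = u + u*42 = u + 42*u = 43*u)
1/(U(-45) + 4184) = 1/(43*(-45) + 4184) = 1/(-1935 + 4184) = 1/2249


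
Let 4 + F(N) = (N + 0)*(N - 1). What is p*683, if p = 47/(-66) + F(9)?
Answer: 3033203/66 ≈ 45958.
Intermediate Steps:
F(N) = -4 + N*(-1 + N) (F(N) = -4 + (N + 0)*(N - 1) = -4 + N*(-1 + N))
p = 4441/66 (p = 47/(-66) + (-4 + 9**2 - 1*9) = 47*(-1/66) + (-4 + 81 - 9) = -47/66 + 68 = 4441/66 ≈ 67.288)
p*683 = (4441/66)*683 = 3033203/66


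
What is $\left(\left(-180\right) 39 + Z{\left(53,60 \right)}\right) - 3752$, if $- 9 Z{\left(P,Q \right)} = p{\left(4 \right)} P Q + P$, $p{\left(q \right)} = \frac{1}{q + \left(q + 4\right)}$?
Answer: $- \frac{32422}{3} \approx -10807.0$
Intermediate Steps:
$p{\left(q \right)} = \frac{1}{4 + 2 q}$ ($p{\left(q \right)} = \frac{1}{q + \left(4 + q\right)} = \frac{1}{4 + 2 q}$)
$Z{\left(P,Q \right)} = - \frac{P}{9} - \frac{P Q}{108}$ ($Z{\left(P,Q \right)} = - \frac{\frac{1}{2 \left(2 + 4\right)} P Q + P}{9} = - \frac{\frac{1}{2 \cdot 6} P Q + P}{9} = - \frac{\frac{1}{2} \cdot \frac{1}{6} P Q + P}{9} = - \frac{\frac{P}{12} Q + P}{9} = - \frac{\frac{P Q}{12} + P}{9} = - \frac{P + \frac{P Q}{12}}{9} = - \frac{P}{9} - \frac{P Q}{108}$)
$\left(\left(-180\right) 39 + Z{\left(53,60 \right)}\right) - 3752 = \left(\left(-180\right) 39 - \frac{53 \left(12 + 60\right)}{108}\right) - 3752 = \left(-7020 - \frac{53}{108} \cdot 72\right) - 3752 = \left(-7020 - \frac{106}{3}\right) - 3752 = - \frac{21166}{3} - 3752 = - \frac{32422}{3}$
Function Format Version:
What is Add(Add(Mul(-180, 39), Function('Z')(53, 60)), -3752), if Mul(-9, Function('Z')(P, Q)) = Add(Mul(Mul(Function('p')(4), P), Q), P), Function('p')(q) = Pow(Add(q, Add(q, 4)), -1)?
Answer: Rational(-32422, 3) ≈ -10807.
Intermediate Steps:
Function('p')(q) = Pow(Add(4, Mul(2, q)), -1) (Function('p')(q) = Pow(Add(q, Add(4, q)), -1) = Pow(Add(4, Mul(2, q)), -1))
Function('Z')(P, Q) = Add(Mul(Rational(-1, 9), P), Mul(Rational(-1, 108), P, Q)) (Function('Z')(P, Q) = Mul(Rational(-1, 9), Add(Mul(Mul(Mul(Rational(1, 2), Pow(Add(2, 4), -1)), P), Q), P)) = Mul(Rational(-1, 9), Add(Mul(Mul(Mul(Rational(1, 2), Pow(6, -1)), P), Q), P)) = Mul(Rational(-1, 9), Add(Mul(Mul(Mul(Rational(1, 2), Rational(1, 6)), P), Q), P)) = Mul(Rational(-1, 9), Add(Mul(Mul(Rational(1, 12), P), Q), P)) = Mul(Rational(-1, 9), Add(Mul(Rational(1, 12), P, Q), P)) = Mul(Rational(-1, 9), Add(P, Mul(Rational(1, 12), P, Q))) = Add(Mul(Rational(-1, 9), P), Mul(Rational(-1, 108), P, Q)))
Add(Add(Mul(-180, 39), Function('Z')(53, 60)), -3752) = Add(Add(Mul(-180, 39), Mul(Rational(-1, 108), 53, Add(12, 60))), -3752) = Add(Add(-7020, Mul(Rational(-1, 108), 53, 72)), -3752) = Add(Add(-7020, Rational(-106, 3)), -3752) = Add(Rational(-21166, 3), -3752) = Rational(-32422, 3)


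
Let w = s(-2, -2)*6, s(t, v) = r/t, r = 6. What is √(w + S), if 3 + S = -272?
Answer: I*√293 ≈ 17.117*I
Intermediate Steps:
S = -275 (S = -3 - 272 = -275)
s(t, v) = 6/t
w = -18 (w = (6/(-2))*6 = (6*(-½))*6 = -3*6 = -18)
√(w + S) = √(-18 - 275) = √(-293) = I*√293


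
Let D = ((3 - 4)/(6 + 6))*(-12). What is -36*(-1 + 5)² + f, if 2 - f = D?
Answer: -575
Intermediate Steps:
D = 1 (D = -1/12*(-12) = 1)
f = 1 (f = 2 - 1*1 = 2 - 1 = 1)
-36*(-1 + 5)² + f = -36*(-1 + 5)² + 1 = -36*4² + 1 = -36*16 + 1 = -576 + 1 = -575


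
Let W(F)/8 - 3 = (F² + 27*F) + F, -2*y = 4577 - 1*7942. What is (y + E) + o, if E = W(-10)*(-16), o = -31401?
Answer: -14125/2 ≈ -7062.5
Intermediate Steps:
y = 3365/2 (y = -(4577 - 1*7942)/2 = -(4577 - 7942)/2 = -½*(-3365) = 3365/2 ≈ 1682.5)
W(F) = 24 + 8*F² + 224*F (W(F) = 24 + 8*((F² + 27*F) + F) = 24 + 8*(F² + 28*F) = 24 + (8*F² + 224*F) = 24 + 8*F² + 224*F)
E = 22656 (E = (24 + 8*(-10)² + 224*(-10))*(-16) = (24 + 8*100 - 2240)*(-16) = (24 + 800 - 2240)*(-16) = -1416*(-16) = 22656)
(y + E) + o = (3365/2 + 22656) - 31401 = 48677/2 - 31401 = -14125/2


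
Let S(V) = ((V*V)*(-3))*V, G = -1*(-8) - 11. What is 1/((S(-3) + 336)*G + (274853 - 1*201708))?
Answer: 1/71894 ≈ 1.3909e-5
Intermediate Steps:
G = -3 (G = 8 - 11 = -3)
S(V) = -3*V**3 (S(V) = (V**2*(-3))*V = (-3*V**2)*V = -3*V**3)
1/((S(-3) + 336)*G + (274853 - 1*201708)) = 1/((-3*(-3)**3 + 336)*(-3) + (274853 - 1*201708)) = 1/((-3*(-27) + 336)*(-3) + (274853 - 201708)) = 1/((81 + 336)*(-3) + 73145) = 1/(417*(-3) + 73145) = 1/(-1251 + 73145) = 1/71894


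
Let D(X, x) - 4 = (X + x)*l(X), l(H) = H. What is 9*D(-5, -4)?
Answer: 441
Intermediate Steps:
D(X, x) = 4 + X*(X + x) (D(X, x) = 4 + (X + x)*X = 4 + X*(X + x))
9*D(-5, -4) = 9*(4 + (-5)² - 5*(-4)) = 9*(4 + 25 + 20) = 9*49 = 441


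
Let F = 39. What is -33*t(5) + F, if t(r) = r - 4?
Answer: 6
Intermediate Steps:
t(r) = -4 + r
-33*t(5) + F = -33*(-4 + 5) + 39 = -33*1 + 39 = -33 + 39 = 6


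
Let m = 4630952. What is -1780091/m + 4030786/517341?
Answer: 17745462430241/2395781338632 ≈ 7.4070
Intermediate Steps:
-1780091/m + 4030786/517341 = -1780091/4630952 + 4030786/517341 = 17745462430241/2395781338632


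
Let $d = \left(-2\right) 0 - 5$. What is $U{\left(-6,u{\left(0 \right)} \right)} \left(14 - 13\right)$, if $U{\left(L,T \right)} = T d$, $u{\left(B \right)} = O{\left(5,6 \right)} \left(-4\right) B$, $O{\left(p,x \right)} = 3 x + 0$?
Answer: $0$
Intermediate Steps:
$O{\left(p,x \right)} = 3 x$
$d = -5$ ($d = 0 - 5 = -5$)
$u{\left(B \right)} = - 72 B$ ($u{\left(B \right)} = 3 \cdot 6 \left(-4\right) B = 18 \left(-4\right) B = - 72 B$)
$U{\left(L,T \right)} = - 5 T$ ($U{\left(L,T \right)} = T \left(-5\right) = - 5 T$)
$U{\left(-6,u{\left(0 \right)} \right)} \left(14 - 13\right) = - 5 \left(\left(-72\right) 0\right) \left(14 - 13\right) = \left(-5\right) 0 \cdot 1 = 0 \cdot 1 = 0$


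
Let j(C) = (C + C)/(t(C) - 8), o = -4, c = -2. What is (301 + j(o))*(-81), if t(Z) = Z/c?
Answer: -24489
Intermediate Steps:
t(Z) = -Z/2 (t(Z) = Z/(-2) = Z*(-½) = -Z/2)
j(C) = 2*C/(-8 - C/2) (j(C) = (C + C)/(-C/2 - 8) = (2*C)/(-8 - C/2) = 2*C/(-8 - C/2))
(301 + j(o))*(-81) = (301 + 4*(-4)/(-16 - 1*(-4)))*(-81) = (301 + 4*(-4)/(-16 + 4))*(-81) = (301 + 4*(-4)/(-12))*(-81) = (301 + 4*(-4)*(-1/12))*(-81) = (301 + 4/3)*(-81) = (907/3)*(-81) = -24489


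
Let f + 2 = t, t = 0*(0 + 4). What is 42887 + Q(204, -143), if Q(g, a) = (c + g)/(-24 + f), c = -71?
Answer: 1114929/26 ≈ 42882.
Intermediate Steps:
t = 0 (t = 0*4 = 0)
f = -2 (f = -2 + 0 = -2)
Q(g, a) = 71/26 - g/26 (Q(g, a) = (-71 + g)/(-24 - 2) = (-71 + g)/(-26) = (-71 + g)*(-1/26) = 71/26 - g/26)
42887 + Q(204, -143) = 42887 + (71/26 - 1/26*204) = 42887 + (71/26 - 102/13) = 42887 - 133/26 = 1114929/26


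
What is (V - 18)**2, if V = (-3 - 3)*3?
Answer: 1296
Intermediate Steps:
V = -18 (V = -6*3 = -18)
(V - 18)**2 = (-18 - 18)**2 = (-36)**2 = 1296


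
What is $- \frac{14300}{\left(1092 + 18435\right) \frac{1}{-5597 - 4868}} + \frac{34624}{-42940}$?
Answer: $\frac{69839928556}{9114015} \approx 7662.9$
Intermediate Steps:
$- \frac{14300}{\left(1092 + 18435\right) \frac{1}{-5597 - 4868}} + \frac{34624}{-42940} = - \frac{14300}{19527 \frac{1}{-10465}} + 34624 \left(- \frac{1}{42940}\right) = - \frac{14300}{19527 \left(- \frac{1}{10465}\right)} - \frac{8656}{10735} = - \frac{14300}{- \frac{849}{455}} - \frac{8656}{10735} = \left(-14300\right) \left(- \frac{455}{849}\right) - \frac{8656}{10735} = \frac{6506500}{849} - \frac{8656}{10735} = \frac{69839928556}{9114015}$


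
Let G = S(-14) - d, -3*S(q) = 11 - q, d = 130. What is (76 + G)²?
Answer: 34969/9 ≈ 3885.4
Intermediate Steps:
S(q) = -11/3 + q/3 (S(q) = -(11 - q)/3 = -11/3 + q/3)
G = -415/3 (G = (-11/3 + (⅓)*(-14)) - 1*130 = (-11/3 - 14/3) - 130 = -25/3 - 130 = -415/3 ≈ -138.33)
(76 + G)² = (76 - 415/3)² = (-187/3)² = 34969/9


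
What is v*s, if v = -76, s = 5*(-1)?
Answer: 380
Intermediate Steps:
s = -5
v*s = -76*(-5) = 380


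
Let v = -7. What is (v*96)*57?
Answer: -38304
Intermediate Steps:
(v*96)*57 = -7*96*57 = -672*57 = -38304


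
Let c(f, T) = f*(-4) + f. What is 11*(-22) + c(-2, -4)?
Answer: -236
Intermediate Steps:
c(f, T) = -3*f (c(f, T) = -4*f + f = -3*f)
11*(-22) + c(-2, -4) = 11*(-22) - 3*(-2) = -242 + 6 = -236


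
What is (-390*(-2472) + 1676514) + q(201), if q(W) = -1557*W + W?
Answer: 2327838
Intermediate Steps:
q(W) = -1556*W
(-390*(-2472) + 1676514) + q(201) = (-390*(-2472) + 1676514) - 1556*201 = (964080 + 1676514) - 312756 = 2640594 - 312756 = 2327838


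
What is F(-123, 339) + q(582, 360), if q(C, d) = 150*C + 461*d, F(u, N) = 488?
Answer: 253748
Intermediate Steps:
F(-123, 339) + q(582, 360) = 488 + (150*582 + 461*360) = 488 + (87300 + 165960) = 488 + 253260 = 253748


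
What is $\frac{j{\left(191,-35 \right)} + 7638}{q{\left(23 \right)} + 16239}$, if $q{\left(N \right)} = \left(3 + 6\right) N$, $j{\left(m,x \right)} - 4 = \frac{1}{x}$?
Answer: $\frac{267469}{575610} \approx 0.46467$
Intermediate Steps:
$j{\left(m,x \right)} = 4 + \frac{1}{x}$
$q{\left(N \right)} = 9 N$
$\frac{j{\left(191,-35 \right)} + 7638}{q{\left(23 \right)} + 16239} = \frac{\left(4 + \frac{1}{-35}\right) + 7638}{9 \cdot 23 + 16239} = \frac{\left(4 - \frac{1}{35}\right) + 7638}{207 + 16239} = \frac{\frac{139}{35} + 7638}{16446} = \frac{267469}{35} \cdot \frac{1}{16446} = \frac{267469}{575610}$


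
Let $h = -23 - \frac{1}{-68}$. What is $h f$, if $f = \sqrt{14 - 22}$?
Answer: $- \frac{1563 i \sqrt{2}}{34} \approx - 65.012 i$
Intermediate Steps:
$f = 2 i \sqrt{2}$ ($f = \sqrt{-8} = 2 i \sqrt{2} \approx 2.8284 i$)
$h = - \frac{1563}{68}$ ($h = -23 - - \frac{1}{68} = -23 + \frac{1}{68} = - \frac{1563}{68} \approx -22.985$)
$h f = - \frac{1563 \cdot 2 i \sqrt{2}}{68} = - \frac{1563 i \sqrt{2}}{34}$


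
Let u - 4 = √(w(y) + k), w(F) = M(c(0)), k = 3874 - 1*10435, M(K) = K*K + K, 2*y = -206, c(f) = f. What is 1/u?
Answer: 4/6577 - 81*I/6577 ≈ 0.00060818 - 0.012316*I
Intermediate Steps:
y = -103 (y = (½)*(-206) = -103)
M(K) = K + K² (M(K) = K² + K = K + K²)
k = -6561 (k = 3874 - 10435 = -6561)
w(F) = 0 (w(F) = 0*(1 + 0) = 0*1 = 0)
u = 4 + 81*I (u = 4 + √(0 - 6561) = 4 + √(-6561) = 4 + 81*I ≈ 4.0 + 81.0*I)
1/u = 1/(4 + 81*I) = (4 - 81*I)/6577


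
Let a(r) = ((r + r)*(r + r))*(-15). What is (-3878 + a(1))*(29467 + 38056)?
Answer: -265905574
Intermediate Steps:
a(r) = -60*r² (a(r) = ((2*r)*(2*r))*(-15) = (4*r²)*(-15) = -60*r²)
(-3878 + a(1))*(29467 + 38056) = (-3878 - 60*1²)*(29467 + 38056) = (-3878 - 60*1)*67523 = (-3878 - 60)*67523 = -3938*67523 = -265905574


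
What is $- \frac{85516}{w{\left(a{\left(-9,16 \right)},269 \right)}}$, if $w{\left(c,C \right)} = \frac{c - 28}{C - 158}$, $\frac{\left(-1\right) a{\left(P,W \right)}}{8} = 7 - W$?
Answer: $- \frac{2373069}{11} \approx -2.1573 \cdot 10^{5}$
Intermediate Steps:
$a{\left(P,W \right)} = -56 + 8 W$ ($a{\left(P,W \right)} = - 8 \left(7 - W\right) = -56 + 8 W$)
$w{\left(c,C \right)} = \frac{-28 + c}{-158 + C}$
$- \frac{85516}{w{\left(a{\left(-9,16 \right)},269 \right)}} = - \frac{85516}{\frac{1}{-158 + 269} \left(-28 + \left(-56 + 8 \cdot 16\right)\right)} = - \frac{85516}{\frac{1}{111} \left(-28 + \left(-56 + 128\right)\right)} = - \frac{85516}{\frac{1}{111} \left(-28 + 72\right)} = - \frac{85516}{\frac{1}{111} \cdot 44} = - \frac{85516}{\frac{44}{111}} = \left(-85516\right) \frac{111}{44} = - \frac{2373069}{11}$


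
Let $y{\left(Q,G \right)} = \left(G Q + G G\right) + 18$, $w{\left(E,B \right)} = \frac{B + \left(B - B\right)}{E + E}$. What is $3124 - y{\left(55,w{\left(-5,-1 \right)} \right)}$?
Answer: $\frac{310049}{100} \approx 3100.5$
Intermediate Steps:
$w{\left(E,B \right)} = \frac{B}{2 E}$ ($w{\left(E,B \right)} = \frac{B + 0}{2 E} = B \frac{1}{2 E} = \frac{B}{2 E}$)
$y{\left(Q,G \right)} = 18 + G^{2} + G Q$ ($y{\left(Q,G \right)} = \left(G Q + G^{2}\right) + 18 = \left(G^{2} + G Q\right) + 18 = 18 + G^{2} + G Q$)
$3124 - y{\left(55,w{\left(-5,-1 \right)} \right)} = 3124 - \left(18 + \left(\frac{1}{2} \left(-1\right) \frac{1}{-5}\right)^{2} + \frac{1}{2} \left(-1\right) \frac{1}{-5} \cdot 55\right) = 3124 - \left(18 + \left(\frac{1}{2} \left(-1\right) \left(- \frac{1}{5}\right)\right)^{2} + \frac{1}{2} \left(-1\right) \left(- \frac{1}{5}\right) 55\right) = 3124 - \left(18 + \left(\frac{1}{10}\right)^{2} + \frac{1}{10} \cdot 55\right) = 3124 - \left(18 + \frac{1}{100} + \frac{11}{2}\right) = 3124 - \frac{2351}{100} = \frac{310049}{100}$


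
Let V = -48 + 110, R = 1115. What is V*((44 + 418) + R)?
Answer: 97774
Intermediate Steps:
V = 62
V*((44 + 418) + R) = 62*((44 + 418) + 1115) = 62*(462 + 1115) = 62*1577 = 97774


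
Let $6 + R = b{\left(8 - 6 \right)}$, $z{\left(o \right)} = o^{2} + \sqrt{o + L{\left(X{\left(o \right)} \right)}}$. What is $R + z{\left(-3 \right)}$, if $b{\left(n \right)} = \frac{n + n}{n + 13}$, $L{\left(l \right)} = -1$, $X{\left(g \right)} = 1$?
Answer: $\frac{49}{15} + 2 i \approx 3.2667 + 2.0 i$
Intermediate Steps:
$b{\left(n \right)} = \frac{2 n}{13 + n}$
$z{\left(o \right)} = o^{2} + \sqrt{-1 + o}$ ($z{\left(o \right)} = o^{2} + \sqrt{o - 1} = o^{2} + \sqrt{-1 + o}$)
$R = - \frac{86}{15}$ ($R = -6 + \frac{2 \left(8 - 6\right)}{13 + \left(8 - 6\right)} = -6 + 2 \cdot 2 \frac{1}{13 + 2} = -6 + 2 \cdot 2 \cdot \frac{1}{15} = -6 + \frac{4}{15} = - \frac{86}{15} \approx -5.7333$)
$R + z{\left(-3 \right)} = - \frac{86}{15} + \left(\left(-3\right)^{2} + \sqrt{-1 - 3}\right) = - \frac{86}{15} + \left(9 + \sqrt{-4}\right) = - \frac{86}{15} + \left(9 + 2 i\right) = \frac{49}{15} + 2 i$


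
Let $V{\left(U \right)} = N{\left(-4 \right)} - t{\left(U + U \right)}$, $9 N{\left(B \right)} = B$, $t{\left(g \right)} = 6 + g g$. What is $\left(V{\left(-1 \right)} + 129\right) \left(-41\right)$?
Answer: $- \frac{43747}{9} \approx -4860.8$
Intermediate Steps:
$t{\left(g \right)} = 6 + g^{2}$
$N{\left(B \right)} = \frac{B}{9}$
$V{\left(U \right)} = - \frac{58}{9} - 4 U^{2}$ ($V{\left(U \right)} = \frac{1}{9} \left(-4\right) - \left(6 + \left(U + U\right)^{2}\right) = - \frac{4}{9} - \left(6 + \left(2 U\right)^{2}\right) = - \frac{4}{9} - \left(6 + 4 U^{2}\right) = - \frac{58}{9} - 4 U^{2}$)
$\left(V{\left(-1 \right)} + 129\right) \left(-41\right) = \left(\left(- \frac{58}{9} - 4 \left(-1\right)^{2}\right) + 129\right) \left(-41\right) = \left(\left(- \frac{58}{9} - 4\right) + 129\right) \left(-41\right) = \left(- \frac{94}{9} + 129\right) \left(-41\right) = \frac{1067}{9} \left(-41\right) = - \frac{43747}{9}$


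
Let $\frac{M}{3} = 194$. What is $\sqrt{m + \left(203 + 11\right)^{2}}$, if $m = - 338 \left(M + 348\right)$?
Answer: $16 i \sqrt{1049} \approx 518.21 i$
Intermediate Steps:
$M = 582$ ($M = 3 \cdot 194 = 582$)
$m = -314340$ ($m = - 338 \left(582 + 348\right) = \left(-338\right) 930 = -314340$)
$\sqrt{m + \left(203 + 11\right)^{2}} = \sqrt{-314340 + \left(203 + 11\right)^{2}} = \sqrt{-314340 + 214^{2}} = \sqrt{-314340 + 45796} = \sqrt{-268544} = 16 i \sqrt{1049}$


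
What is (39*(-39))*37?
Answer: -56277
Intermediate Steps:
(39*(-39))*37 = -1521*37 = -56277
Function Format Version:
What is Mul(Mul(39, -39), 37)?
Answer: -56277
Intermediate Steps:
Mul(Mul(39, -39), 37) = Mul(-1521, 37) = -56277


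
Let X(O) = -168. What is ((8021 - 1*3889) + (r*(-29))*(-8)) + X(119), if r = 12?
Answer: 6748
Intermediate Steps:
((8021 - 1*3889) + (r*(-29))*(-8)) + X(119) = ((8021 - 1*3889) + (12*(-29))*(-8)) - 168 = ((8021 - 3889) - 348*(-8)) - 168 = (4132 + 2784) - 168 = 6916 - 168 = 6748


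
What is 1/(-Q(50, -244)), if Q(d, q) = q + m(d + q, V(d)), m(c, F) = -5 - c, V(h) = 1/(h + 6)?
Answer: 1/55 ≈ 0.018182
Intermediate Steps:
V(h) = 1/(6 + h)
Q(d, q) = -5 - d (Q(d, q) = q + (-5 - (d + q)) = q + (-5 + (-d - q)) = q + (-5 - d - q) = -5 - d)
1/(-Q(50, -244)) = 1/(-(-5 - 1*50)) = 1/(-(-5 - 50)) = 1/(-1*(-55)) = 1/55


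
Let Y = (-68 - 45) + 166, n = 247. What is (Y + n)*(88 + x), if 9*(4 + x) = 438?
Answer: 39800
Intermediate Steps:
x = 134/3 (x = -4 + (1/9)*438 = -4 + 146/3 = 134/3 ≈ 44.667)
Y = 53 (Y = -113 + 166 = 53)
(Y + n)*(88 + x) = (53 + 247)*(88 + 134/3) = 300*(398/3) = 39800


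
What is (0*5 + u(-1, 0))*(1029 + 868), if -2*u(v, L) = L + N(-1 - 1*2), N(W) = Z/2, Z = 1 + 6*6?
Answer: -70189/4 ≈ -17547.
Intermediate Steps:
Z = 37 (Z = 1 + 36 = 37)
N(W) = 37/2
u(v, L) = -37/4 - L/2 (u(v, L) = -(L + 37/2)/2 = -(37/2 + L)/2 = -37/4 - L/2)
(0*5 + u(-1, 0))*(1029 + 868) = (0*5 + (-37/4 - ½*0))*(1029 + 868) = (0 + (-37/4 + 0))*1897 = (0 - 37/4)*1897 = -37/4*1897 = -70189/4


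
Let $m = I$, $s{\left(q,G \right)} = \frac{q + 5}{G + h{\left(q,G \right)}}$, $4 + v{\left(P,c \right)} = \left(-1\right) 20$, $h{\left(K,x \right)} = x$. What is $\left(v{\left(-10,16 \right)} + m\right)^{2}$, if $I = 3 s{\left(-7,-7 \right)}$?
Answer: $\frac{27225}{49} \approx 555.61$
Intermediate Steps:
$v{\left(P,c \right)} = -24$ ($v{\left(P,c \right)} = -4 - 20 = -24$)
$s{\left(q,G \right)} = \frac{5 + q}{2 G}$ ($s{\left(q,G \right)} = \frac{q + 5}{G + G} = \frac{5 + q}{2 G}$)
$I = \frac{3}{7}$ ($I = 3 \frac{5 - 7}{2 \left(-7\right)} = 3 \cdot \frac{1}{2} \left(- \frac{1}{7}\right) \left(-2\right) = 3 \cdot \frac{1}{7} = \frac{3}{7} \approx 0.42857$)
$m = \frac{3}{7} \approx 0.42857$
$\left(v{\left(-10,16 \right)} + m\right)^{2} = \left(-24 + \frac{3}{7}\right)^{2} = \left(- \frac{165}{7}\right)^{2} = \frac{27225}{49}$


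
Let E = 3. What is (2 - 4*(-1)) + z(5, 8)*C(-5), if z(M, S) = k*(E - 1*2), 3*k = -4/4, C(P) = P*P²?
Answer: 143/3 ≈ 47.667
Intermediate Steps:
C(P) = P³
k = -⅓ (k = (-4/4)/3 = (-4*¼)/3 = (⅓)*(-1) = -⅓ ≈ -0.33333)
z(M, S) = -⅓ (z(M, S) = -(3 - 1*2)/3 = -(3 - 2)/3 = -⅓*1 = -⅓)
(2 - 4*(-1)) + z(5, 8)*C(-5) = (2 - 4*(-1)) - ⅓*(-5)³ = (2 + 4) - ⅓*(-125) = 6 + 125/3 = 143/3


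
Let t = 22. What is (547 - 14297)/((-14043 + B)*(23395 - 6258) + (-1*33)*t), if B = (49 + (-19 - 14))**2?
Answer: 2750/47253709 ≈ 5.8196e-5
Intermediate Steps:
B = 256 (B = (49 - 33)**2 = 16**2 = 256)
(547 - 14297)/((-14043 + B)*(23395 - 6258) + (-1*33)*t) = (547 - 14297)/((-14043 + 256)*(23395 - 6258) - 1*33*22) = -13750/(-13787*17137 - 33*22) = -13750/(-236267819 - 726) = -13750/(-236268545) = -13750*(-1/236268545) = 2750/47253709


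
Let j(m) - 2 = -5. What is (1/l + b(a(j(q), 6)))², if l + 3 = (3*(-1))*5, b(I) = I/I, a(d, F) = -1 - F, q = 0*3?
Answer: 289/324 ≈ 0.89198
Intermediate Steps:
q = 0
j(m) = -3 (j(m) = 2 - 5 = -3)
b(I) = 1
l = -18 (l = -3 + (3*(-1))*5 = -3 - 3*5 = -3 - 15 = -18)
(1/l + b(a(j(q), 6)))² = (1/(-18) + 1)² = (-1/18 + 1)² = (17/18)² = 289/324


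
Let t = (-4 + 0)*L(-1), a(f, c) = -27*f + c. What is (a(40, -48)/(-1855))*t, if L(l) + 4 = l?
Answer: 4512/371 ≈ 12.162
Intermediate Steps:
a(f, c) = c - 27*f
L(l) = -4 + l
t = 20 (t = (-4 + 0)*(-4 - 1) = -4*(-5) = 20)
(a(40, -48)/(-1855))*t = ((-48 - 27*40)/(-1855))*20 = ((-48 - 1080)*(-1/1855))*20 = -1128*(-1/1855)*20 = (1128/1855)*20 = 4512/371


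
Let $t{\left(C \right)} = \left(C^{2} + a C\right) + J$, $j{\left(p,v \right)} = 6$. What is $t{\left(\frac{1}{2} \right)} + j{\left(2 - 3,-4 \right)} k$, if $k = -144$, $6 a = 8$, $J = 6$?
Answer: $- \frac{10285}{12} \approx -857.08$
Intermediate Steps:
$a = \frac{4}{3}$ ($a = \frac{1}{6} \cdot 8 = \frac{4}{3} \approx 1.3333$)
$t{\left(C \right)} = 6 + C^{2} + \frac{4 C}{3}$ ($t{\left(C \right)} = \left(C^{2} + \frac{4 C}{3}\right) + 6 = 6 + C^{2} + \frac{4 C}{3}$)
$t{\left(\frac{1}{2} \right)} + j{\left(2 - 3,-4 \right)} k = \left(6 + \left(\frac{1}{2}\right)^{2} + \frac{4}{3 \cdot 2}\right) + 6 \left(-144\right) = \left(6 + \left(\frac{1}{2}\right)^{2} + \frac{4}{3} \cdot \frac{1}{2}\right) - 864 = \left(6 + \frac{1}{4} + \frac{2}{3}\right) - 864 = \frac{83}{12} - 864 = - \frac{10285}{12}$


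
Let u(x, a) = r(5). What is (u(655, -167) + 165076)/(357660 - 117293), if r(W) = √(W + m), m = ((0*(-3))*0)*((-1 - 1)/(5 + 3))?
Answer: 165076/240367 + √5/240367 ≈ 0.68678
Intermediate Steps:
m = 0 (m = (0*0)*(-2/8) = 0*(-2*⅛) = 0*(-¼) = 0)
r(W) = √W (r(W) = √(W + 0) = √W)
u(x, a) = √5
(u(655, -167) + 165076)/(357660 - 117293) = (√5 + 165076)/(357660 - 117293) = (165076 + √5)/240367 = (165076 + √5)*(1/240367) = 165076/240367 + √5/240367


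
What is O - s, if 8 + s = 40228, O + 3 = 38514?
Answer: -1709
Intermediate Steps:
O = 38511 (O = -3 + 38514 = 38511)
s = 40220 (s = -8 + 40228 = 40220)
O - s = 38511 - 1*40220 = 38511 - 40220 = -1709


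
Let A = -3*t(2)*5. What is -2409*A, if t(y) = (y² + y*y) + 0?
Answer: 289080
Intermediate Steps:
t(y) = 2*y² (t(y) = (y² + y²) + 0 = 2*y² + 0 = 2*y²)
A = -120 (A = -6*2²*5 = -6*4*5 = -3*8*5 = -24*5 = -120)
-2409*A = -2409*(-120) = 289080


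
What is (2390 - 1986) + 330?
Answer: 734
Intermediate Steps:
(2390 - 1986) + 330 = 404 + 330 = 734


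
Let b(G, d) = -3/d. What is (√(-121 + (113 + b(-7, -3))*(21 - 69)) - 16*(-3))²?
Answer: (48 + I*√5593)² ≈ -3289.0 + 7179.5*I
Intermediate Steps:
(√(-121 + (113 + b(-7, -3))*(21 - 69)) - 16*(-3))² = (√(-121 + (113 - 3/(-3))*(21 - 69)) - 16*(-3))² = (√(-121 + (113 - 3*(-⅓))*(-48)) + 48)² = (√(-121 + (113 + 1)*(-48)) + 48)² = (√(-121 + 114*(-48)) + 48)² = (√(-121 - 5472) + 48)² = (√(-5593) + 48)² = (I*√5593 + 48)² = (48 + I*√5593)²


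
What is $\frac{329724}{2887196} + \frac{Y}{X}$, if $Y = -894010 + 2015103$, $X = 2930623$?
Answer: $\frac{1050777990820}{2115320750777} \approx 0.49675$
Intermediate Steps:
$Y = 1121093$
$\frac{329724}{2887196} + \frac{Y}{X} = \frac{329724}{2887196} + \frac{1121093}{2930623} = 329724 \cdot \frac{1}{2887196} + 1121093 \cdot \frac{1}{2930623} = \frac{82431}{721799} + \frac{1121093}{2930623} = \frac{1050777990820}{2115320750777}$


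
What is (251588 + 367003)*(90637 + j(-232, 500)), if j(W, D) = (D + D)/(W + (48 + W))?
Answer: 2915418764409/52 ≈ 5.6066e+10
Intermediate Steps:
j(W, D) = 2*D/(48 + 2*W) (j(W, D) = (2*D)/(48 + 2*W) = 2*D/(48 + 2*W))
(251588 + 367003)*(90637 + j(-232, 500)) = (251588 + 367003)*(90637 + 500/(24 - 232)) = 618591*(90637 + 500/(-208)) = 618591*(90637 + 500*(-1/208)) = 618591*(90637 - 125/52) = 618591*(4712999/52) = 2915418764409/52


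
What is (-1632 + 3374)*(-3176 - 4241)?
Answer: -12920414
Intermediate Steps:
(-1632 + 3374)*(-3176 - 4241) = 1742*(-7417) = -12920414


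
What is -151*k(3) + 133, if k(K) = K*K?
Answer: -1226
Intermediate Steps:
k(K) = K²
-151*k(3) + 133 = -151*3² + 133 = -151*9 + 133 = -1359 + 133 = -1226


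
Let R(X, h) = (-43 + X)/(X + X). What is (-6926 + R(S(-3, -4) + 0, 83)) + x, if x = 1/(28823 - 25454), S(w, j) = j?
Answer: -186511201/26952 ≈ -6920.1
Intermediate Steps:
R(X, h) = (-43 + X)/(2*X) (R(X, h) = (-43 + X)/((2*X)) = (-43 + X)*(1/(2*X)) = (-43 + X)/(2*X))
x = 1/3369 ≈ 0.00029682
(-6926 + R(S(-3, -4) + 0, 83)) + x = (-6926 + (-43 + (-4 + 0))/(2*(-4 + 0))) + 1/3369 = (-6926 + (1/2)*(-43 - 4)/(-4)) + 1/3369 = (-6926 + (1/2)*(-1/4)*(-47)) + 1/3369 = (-6926 + 47/8) + 1/3369 = -55361/8 + 1/3369 = -186511201/26952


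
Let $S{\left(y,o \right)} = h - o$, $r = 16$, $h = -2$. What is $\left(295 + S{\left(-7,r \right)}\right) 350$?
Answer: $96950$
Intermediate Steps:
$S{\left(y,o \right)} = -2 - o$
$\left(295 + S{\left(-7,r \right)}\right) 350 = \left(295 - 18\right) 350 = 277 \cdot 350 = 96950$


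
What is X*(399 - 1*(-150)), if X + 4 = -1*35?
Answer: -21411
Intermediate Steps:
X = -39 (X = -4 - 1*35 = -4 - 35 = -39)
X*(399 - 1*(-150)) = -39*(399 - 1*(-150)) = -39*(399 + 150) = -39*549 = -21411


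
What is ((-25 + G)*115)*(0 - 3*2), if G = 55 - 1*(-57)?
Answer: -60030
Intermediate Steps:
G = 112 (G = 55 + 57 = 112)
((-25 + G)*115)*(0 - 3*2) = ((-25 + 112)*115)*(0 - 3*2) = (87*115)*(0 - 6) = 10005*(-6) = -60030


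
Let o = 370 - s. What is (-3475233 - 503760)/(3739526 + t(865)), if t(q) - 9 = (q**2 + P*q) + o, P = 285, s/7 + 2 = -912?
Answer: -1326331/1580351 ≈ -0.83926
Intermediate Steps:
s = -6398 (s = -14 + 7*(-912) = -14 - 6384 = -6398)
o = 6768 (o = 370 - 1*(-6398) = 370 + 6398 = 6768)
t(q) = 6777 + q**2 + 285*q (t(q) = 9 + ((q**2 + 285*q) + 6768) = 9 + (6768 + q**2 + 285*q) = 6777 + q**2 + 285*q)
(-3475233 - 503760)/(3739526 + t(865)) = (-3475233 - 503760)/(3739526 + (6777 + 865**2 + 285*865)) = -3978993/(3739526 + (6777 + 748225 + 246525)) = -3978993/(3739526 + 1001527) = -3978993/4741053 = -3978993*1/4741053 = -1326331/1580351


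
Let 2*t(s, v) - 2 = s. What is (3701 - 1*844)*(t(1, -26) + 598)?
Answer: 3425543/2 ≈ 1.7128e+6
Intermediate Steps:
t(s, v) = 1 + s/2
(3701 - 1*844)*(t(1, -26) + 598) = (3701 - 1*844)*((1 + (1/2)*1) + 598) = (3701 - 844)*((1 + 1/2) + 598) = 2857*(3/2 + 598) = 2857*(1199/2) = 3425543/2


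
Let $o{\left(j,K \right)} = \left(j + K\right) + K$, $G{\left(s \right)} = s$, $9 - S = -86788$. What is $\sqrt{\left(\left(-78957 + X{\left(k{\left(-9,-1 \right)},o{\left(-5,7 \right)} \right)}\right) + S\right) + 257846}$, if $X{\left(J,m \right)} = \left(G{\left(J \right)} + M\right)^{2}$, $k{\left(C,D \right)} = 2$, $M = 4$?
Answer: $\sqrt{265722} \approx 515.48$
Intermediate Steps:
$S = 86797$ ($S = 9 - -86788 = 9 + 86788 = 86797$)
$o{\left(j,K \right)} = j + 2 K$ ($o{\left(j,K \right)} = \left(K + j\right) + K = j + 2 K$)
$X{\left(J,m \right)} = \left(4 + J\right)^{2}$ ($X{\left(J,m \right)} = \left(J + 4\right)^{2} = \left(4 + J\right)^{2}$)
$\sqrt{\left(\left(-78957 + X{\left(k{\left(-9,-1 \right)},o{\left(-5,7 \right)} \right)}\right) + S\right) + 257846} = \sqrt{\left(\left(-78957 + \left(4 + 2\right)^{2}\right) + 86797\right) + 257846} = \sqrt{\left(\left(-78957 + 6^{2}\right) + 86797\right) + 257846} = \sqrt{\left(\left(-78957 + 36\right) + 86797\right) + 257846} = \sqrt{\left(-78921 + 86797\right) + 257846} = \sqrt{7876 + 257846} = \sqrt{265722}$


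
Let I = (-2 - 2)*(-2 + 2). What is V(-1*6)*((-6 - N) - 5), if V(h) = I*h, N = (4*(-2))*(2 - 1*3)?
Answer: 0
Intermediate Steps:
N = 8 (N = -8*(2 - 3) = -8*(-1) = 8)
I = 0 (I = -4*0 = 0)
V(h) = 0 (V(h) = 0*h = 0)
V(-1*6)*((-6 - N) - 5) = 0*((-6 - 1*8) - 5) = 0*((-6 - 8) - 5) = 0*(-14 - 5) = 0*(-19) = 0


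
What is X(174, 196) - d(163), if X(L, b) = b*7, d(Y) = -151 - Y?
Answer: 1686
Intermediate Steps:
X(L, b) = 7*b
X(174, 196) - d(163) = 7*196 - (-151 - 1*163) = 1372 - (-151 - 163) = 1372 - 1*(-314) = 1372 + 314 = 1686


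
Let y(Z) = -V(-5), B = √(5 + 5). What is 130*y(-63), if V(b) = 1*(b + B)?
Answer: 650 - 130*√10 ≈ 238.90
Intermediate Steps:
B = √10 ≈ 3.1623
V(b) = b + √10 (V(b) = 1*(b + √10) = b + √10)
y(Z) = 5 - √10 (y(Z) = -(-5 + √10) = 5 - √10)
130*y(-63) = 130*(5 - √10) = 650 - 130*√10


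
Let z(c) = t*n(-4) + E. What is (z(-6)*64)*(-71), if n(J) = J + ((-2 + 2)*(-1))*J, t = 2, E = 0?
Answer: 36352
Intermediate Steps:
n(J) = J (n(J) = J + (0*(-1))*J = J + 0*J = J + 0 = J)
z(c) = -8 (z(c) = 2*(-4) + 0 = -8 + 0 = -8)
(z(-6)*64)*(-71) = -8*64*(-71) = -512*(-71) = 36352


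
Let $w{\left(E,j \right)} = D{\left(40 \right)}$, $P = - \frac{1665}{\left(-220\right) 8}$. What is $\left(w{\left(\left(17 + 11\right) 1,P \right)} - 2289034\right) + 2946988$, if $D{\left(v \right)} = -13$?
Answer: $657941$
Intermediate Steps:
$P = \frac{333}{352}$ ($P = - \frac{1665}{-1760} = \left(-1665\right) \left(- \frac{1}{1760}\right) = \frac{333}{352} \approx 0.94602$)
$w{\left(E,j \right)} = -13$
$\left(w{\left(\left(17 + 11\right) 1,P \right)} - 2289034\right) + 2946988 = \left(-13 - 2289034\right) + 2946988 = -2289047 + 2946988 = 657941$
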